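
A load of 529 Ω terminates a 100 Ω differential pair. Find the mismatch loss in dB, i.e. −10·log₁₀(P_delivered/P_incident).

mismatch loss ≈ 2.72 dB

Γ = (529 − 100)/(529 + 100) = 0.682
|Γ|² = 0.465, so P_del/P_inc = 1 − |Γ|² = 0.535
ML = −10·log₁₀(1 − |Γ|²)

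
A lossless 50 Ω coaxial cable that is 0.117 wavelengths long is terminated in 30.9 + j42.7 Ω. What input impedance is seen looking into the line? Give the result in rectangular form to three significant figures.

βl = 2π × 0.117 = 42.1°
tan(βl) = tan(42.1°) = 0.904
Z_in = Z_0·(Z_L + jZ_0·tanβl)/(Z_0 + jZ_L·tanβl)
     = 50·(30.9 + j87.9)/(11.4 + j27.9)

Z_in ≈ 154 + j7.58 Ω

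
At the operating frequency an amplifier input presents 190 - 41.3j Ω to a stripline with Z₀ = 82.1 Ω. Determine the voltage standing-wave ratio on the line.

VSWR ≈ 2.45

Γ = (Z_L − Z_0)/(Z_L + Z_0) = (107.9 − j41.3)/(272.1 − j41.3)
|Γ| = 116/275 = 0.42
VSWR = (1 + |Γ|)/(1 − |Γ|) = 1.42/0.58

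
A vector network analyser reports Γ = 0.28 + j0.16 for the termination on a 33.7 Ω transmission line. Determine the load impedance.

Z_L = Z_0·(1 + Γ)/(1 − Γ) = 33.7·(1.28 + j0.16)/(0.72 − j0.16)

Z_L ≈ 55.5 + j19.8 Ω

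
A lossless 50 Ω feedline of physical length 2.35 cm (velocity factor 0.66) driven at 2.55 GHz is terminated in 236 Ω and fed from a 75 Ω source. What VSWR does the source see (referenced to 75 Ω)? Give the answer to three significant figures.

λ = v/f = 0.66·c / 2.55 GHz = 0.0776 m
βl = 2π·l/λ = 2π × 0.303 = 109°
tan(βl) = -2.91
Z_in = Z_0·(Z_L + jZ_0·tanβl)/(Z_0 + jZ_L·tanβl) = 11.8 + j16.3 Ω
Γ_s = (Z_in − Z_s)/(Z_in + Z_s) = (-63.2 + j16.3)/(86.8 + j16.3), |Γ_s| = 0.739
VSWR = (1 + |Γ_s|)/(1 − |Γ_s|)

VSWR ≈ 6.68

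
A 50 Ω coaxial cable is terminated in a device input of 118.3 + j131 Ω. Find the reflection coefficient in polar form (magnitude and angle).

Γ ≈ 0.693 ∠ 24.6°

Γ = (Z_L − Z_0)/(Z_L + Z_0) = (68.3 + j131)/(168.3 + j131)
|Γ| = 148/213 = 0.693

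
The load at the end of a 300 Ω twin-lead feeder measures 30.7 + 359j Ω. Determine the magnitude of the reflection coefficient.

|Γ| ≈ 0.919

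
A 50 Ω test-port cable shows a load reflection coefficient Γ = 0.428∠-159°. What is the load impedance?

Z_L ≈ 20.6 − j7.74 Ω

Z_L = Z_0·(1 + Γ)/(1 − Γ) = 50·(0.6 − j0.153)/(1.4 + j0.153)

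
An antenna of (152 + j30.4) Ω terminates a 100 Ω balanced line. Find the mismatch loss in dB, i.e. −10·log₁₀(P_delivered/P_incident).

Γ = (52 + j30.4)/(252 + j30.4), |Γ| = 0.237
|Γ|² = 0.0563, so P_del/P_inc = 1 − |Γ|² = 0.944
ML = −10·log₁₀(1 − |Γ|²)

mismatch loss ≈ 0.252 dB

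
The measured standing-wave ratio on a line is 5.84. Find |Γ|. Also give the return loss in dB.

|Γ| = (S − 1)/(S + 1) = (5.84 − 1)/(5.84 + 1) = 4.84/6.84
RL = −20·log₁₀|Γ| = −20·log₁₀(0.708)

|Γ| ≈ 0.708; return loss ≈ 3 dB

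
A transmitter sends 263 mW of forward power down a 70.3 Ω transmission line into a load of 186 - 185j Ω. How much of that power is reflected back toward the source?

P_reflected ≈ 125 mW

|Γ| = |(115.7 − j185)/(256.3 − j185)| = 0.69
|Γ|² = 0.477
P_refl = |Γ|²·P_inc = 125 mW, P_del = (1 − |Γ|²)·P_inc = 138 mW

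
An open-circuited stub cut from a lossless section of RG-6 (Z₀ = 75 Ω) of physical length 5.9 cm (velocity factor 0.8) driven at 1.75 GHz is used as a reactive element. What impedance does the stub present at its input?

λ = v/f = 0.8·c / 1.75 GHz = 0.137 m
βl = 2π·l/λ = 2π × 0.43 = 155°
tan(βl) = -0.469
For an open-circuited stub, Z_in = −jZ_0·cot(βl) = −jZ_0/tan(βl)

Z_in ≈ +j160 Ω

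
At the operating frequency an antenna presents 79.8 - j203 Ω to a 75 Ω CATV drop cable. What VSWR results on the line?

VSWR ≈ 8.78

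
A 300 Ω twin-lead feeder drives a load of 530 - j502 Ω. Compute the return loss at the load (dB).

Γ = (230 − j502)/(830 − j502), |Γ| = 0.569
RL = −20·log₁₀|Γ| = −20·log₁₀(0.569)

RL ≈ 4.89 dB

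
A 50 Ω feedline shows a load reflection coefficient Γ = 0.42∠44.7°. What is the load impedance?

Z_L ≈ 71.1 + j51 Ω

Z_L = Z_0·(1 + Γ)/(1 − Γ) = 50·(1.3 + j0.295)/(0.701 − j0.295)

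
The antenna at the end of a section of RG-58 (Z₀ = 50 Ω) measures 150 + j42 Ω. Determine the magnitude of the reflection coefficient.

Γ = (Z_L − Z_0)/(Z_L + Z_0) = (100 + j42)/(200 + j42)
|Γ| = 108/204

|Γ| ≈ 0.531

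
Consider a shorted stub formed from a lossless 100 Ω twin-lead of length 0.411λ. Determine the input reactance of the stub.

X_in ≈ -62.6 Ω (capacitive)

βl = 2π × 0.411 = 148°
tan(βl) = -0.626
For a shorted stub, Z_in = jZ_0·tan(βl)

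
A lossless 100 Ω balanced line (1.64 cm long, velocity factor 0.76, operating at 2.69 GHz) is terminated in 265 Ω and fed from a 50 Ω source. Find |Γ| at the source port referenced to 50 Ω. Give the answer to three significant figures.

|Γ| ≈ 0.331

λ = v/f = 0.76·c / 2.69 GHz = 0.0848 m
βl = 2π·l/λ = 2π × 0.193 = 69.7°
tan(βl) = 2.7
Z_in = Z_0·(Z_L + jZ_0·tanβl)/(Z_0 + jZ_L·tanβl) = 42.1 − j31.2 Ω
Γ_s = (Z_in − Z_s)/(Z_in + Z_s) = (-7.9 − j31.2)/(92.1 − j31.2), |Γ_s| = 0.331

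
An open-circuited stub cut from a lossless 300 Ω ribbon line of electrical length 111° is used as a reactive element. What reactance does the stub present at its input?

X_in ≈ 115 Ω (inductive)

tan(βl) = -2.61
For an open-circuited stub, Z_in = −jZ_0·cot(βl) = −jZ_0/tan(βl)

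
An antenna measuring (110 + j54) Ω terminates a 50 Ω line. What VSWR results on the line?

Γ = (Z_L − Z_0)/(Z_L + Z_0) = (60 + j54)/(160 + j54)
|Γ| = 80.7/169 = 0.478
VSWR = (1 + |Γ|)/(1 − |Γ|) = 1.48/0.522

VSWR ≈ 2.83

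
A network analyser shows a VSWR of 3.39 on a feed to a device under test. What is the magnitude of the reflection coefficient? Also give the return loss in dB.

|Γ| = (S − 1)/(S + 1) = (3.39 − 1)/(3.39 + 1) = 2.39/4.39
RL = −20·log₁₀|Γ| = −20·log₁₀(0.544)

|Γ| ≈ 0.544; return loss ≈ 5.28 dB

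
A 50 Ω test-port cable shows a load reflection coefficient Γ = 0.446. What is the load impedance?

Z_L = Z_0·(1 + Γ)/(1 − Γ) = 50·(1.45)/(0.554)

Z_L ≈ 131 Ω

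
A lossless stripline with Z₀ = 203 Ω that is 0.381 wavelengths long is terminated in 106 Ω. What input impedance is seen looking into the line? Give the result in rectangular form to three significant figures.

βl = 2π × 0.381 = 137°
tan(βl) = tan(137°) = -0.927
Z_in = Z_0·(Z_L + jZ_0·tanβl)/(Z_0 + jZ_L·tanβl)
     = 203·(106 − j188)/(203 − j98.3)

Z_in ≈ 160 − j111 Ω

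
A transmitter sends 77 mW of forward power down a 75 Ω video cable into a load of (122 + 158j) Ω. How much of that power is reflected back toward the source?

P_reflected ≈ 32.8 mW

|Γ| = |(47 + j158)/(197 + j158)| = 0.653
|Γ|² = 0.426
P_refl = |Γ|²·P_inc = 32.8 mW, P_del = (1 − |Γ|²)·P_inc = 44.2 mW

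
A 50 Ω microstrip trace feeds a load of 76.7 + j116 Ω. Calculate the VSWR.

VSWR ≈ 5.51

Γ = (Z_L − Z_0)/(Z_L + Z_0) = (26.7 + j116)/(126.7 + j116)
|Γ| = 119/172 = 0.693
VSWR = (1 + |Γ|)/(1 − |Γ|) = 1.69/0.307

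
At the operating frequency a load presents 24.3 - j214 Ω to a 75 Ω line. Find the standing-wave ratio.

Γ = (Z_L − Z_0)/(Z_L + Z_0) = (-50.7 − j214)/(99.3 − j214)
|Γ| = 220/236 = 0.932
VSWR = (1 + |Γ|)/(1 − |Γ|) = 1.93/0.0678

VSWR ≈ 28.5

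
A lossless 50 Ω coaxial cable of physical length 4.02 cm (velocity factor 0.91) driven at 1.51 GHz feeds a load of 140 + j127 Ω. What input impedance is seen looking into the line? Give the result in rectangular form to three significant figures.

Z_in ≈ 10.7 − j17.8 Ω

λ = v/f = 0.91·c / 1.51 GHz = 0.181 m
βl = 2π·l/λ = 2π × 0.222 = 80°
tan(βl) = tan(80°) = 5.7
Z_in = Z_0·(Z_L + jZ_0·tanβl)/(Z_0 + jZ_L·tanβl)
     = 50·(140 + j412)/(-674 + j798)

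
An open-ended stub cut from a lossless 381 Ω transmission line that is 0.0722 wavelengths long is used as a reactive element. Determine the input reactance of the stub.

βl = 2π × 0.0722 = 26°
tan(βl) = 0.488
For an open-ended stub, Z_in = −jZ_0·cot(βl) = −jZ_0/tan(βl)

X_in ≈ -781 Ω (capacitive)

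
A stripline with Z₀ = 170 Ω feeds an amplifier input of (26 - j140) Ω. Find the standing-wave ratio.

VSWR ≈ 11

Γ = (Z_L − Z_0)/(Z_L + Z_0) = (-144 − j140)/(196 − j140)
|Γ| = 201/241 = 0.834
VSWR = (1 + |Γ|)/(1 − |Γ|) = 1.83/0.166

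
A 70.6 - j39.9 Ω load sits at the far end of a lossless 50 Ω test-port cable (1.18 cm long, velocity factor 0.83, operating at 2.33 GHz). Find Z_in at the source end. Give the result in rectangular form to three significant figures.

λ = v/f = 0.83·c / 2.33 GHz = 0.107 m
βl = 2π·l/λ = 2π × 0.11 = 39.8°
tan(βl) = tan(39.8°) = 0.832
Z_in = Z_0·(Z_L + jZ_0·tanβl)/(Z_0 + jZ_L·tanβl)
     = 50·(70.6 + j1.69)/(83.2 + j58.7)

Z_in ≈ 28.8 − j19.3 Ω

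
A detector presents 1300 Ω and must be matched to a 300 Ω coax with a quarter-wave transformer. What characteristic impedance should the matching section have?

Z_qwt ≈ 624 Ω

Z_qwt = √(Z_0·R_L) = √(300 × 1300) = √390000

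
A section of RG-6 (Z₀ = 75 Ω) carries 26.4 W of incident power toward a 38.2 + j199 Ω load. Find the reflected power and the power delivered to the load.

P_reflected ≈ 20.6 W; P_delivered ≈ 5.77 W

|Γ| = |(-36.8 + j199)/(113.2 + j199)| = 0.884
|Γ|² = 0.781
P_refl = |Γ|²·P_inc = 20.6 W, P_del = (1 − |Γ|²)·P_inc = 5.77 W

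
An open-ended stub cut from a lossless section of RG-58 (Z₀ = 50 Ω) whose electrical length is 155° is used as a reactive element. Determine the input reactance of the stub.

X_in ≈ 107 Ω (inductive)

tan(βl) = -0.466
For an open-ended stub, Z_in = −jZ_0·cot(βl) = −jZ_0/tan(βl)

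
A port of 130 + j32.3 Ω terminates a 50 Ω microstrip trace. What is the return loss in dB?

RL ≈ 6.53 dB

Γ = (80 + j32.3)/(180 + j32.3), |Γ| = 0.472
RL = −20·log₁₀|Γ| = −20·log₁₀(0.472)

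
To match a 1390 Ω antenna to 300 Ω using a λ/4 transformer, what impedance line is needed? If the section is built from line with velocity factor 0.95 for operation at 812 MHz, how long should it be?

Z_qwt = √(Z_0·R_L) = √(300 × 1390) = √417000
λ = 0.95·c/f = 0.351 m, so l = λ/4 = 0.0877 m

Z_qwt ≈ 646 Ω; length ≈ 8.77 cm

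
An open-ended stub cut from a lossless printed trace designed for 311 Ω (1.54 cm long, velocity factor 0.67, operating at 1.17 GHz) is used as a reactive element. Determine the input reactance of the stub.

X_in ≈ -493 Ω (capacitive)

λ = v/f = 0.67·c / 1.17 GHz = 0.172 m
βl = 2π·l/λ = 2π × 0.0896 = 32.3°
tan(βl) = 0.631
For an open-ended stub, Z_in = −jZ_0·cot(βl) = −jZ_0/tan(βl)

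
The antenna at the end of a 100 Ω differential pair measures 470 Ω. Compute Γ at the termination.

Γ = (Z_L − Z_0)/(Z_L + Z_0) = (470 − 100)/(470 + 100) = 370/570

Γ = 0.649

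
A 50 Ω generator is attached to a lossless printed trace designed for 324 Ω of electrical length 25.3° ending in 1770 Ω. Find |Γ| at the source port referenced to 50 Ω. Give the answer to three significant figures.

|Γ| ≈ 0.934

tan(βl) = 0.473
Z_in = Z_0·(Z_L + jZ_0·tanβl)/(Z_0 + jZ_L·tanβl) = 282 − j576 Ω
Γ_s = (Z_in − Z_s)/(Z_in + Z_s) = (232 − j576)/(332 − j576), |Γ_s| = 0.934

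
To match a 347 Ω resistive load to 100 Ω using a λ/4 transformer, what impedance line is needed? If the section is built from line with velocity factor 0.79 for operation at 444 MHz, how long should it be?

Z_qwt = √(Z_0·R_L) = √(100 × 347) = √34700
λ = 0.79·c/f = 0.534 m, so l = λ/4 = 0.133 m

Z_qwt ≈ 186 Ω; length ≈ 13.3 cm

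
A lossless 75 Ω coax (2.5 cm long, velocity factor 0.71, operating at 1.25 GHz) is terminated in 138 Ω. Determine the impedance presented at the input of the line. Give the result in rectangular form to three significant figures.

Z_in ≈ 54.9 − j34.3 Ω

λ = v/f = 0.71·c / 1.25 GHz = 0.17 m
βl = 2π·l/λ = 2π × 0.147 = 52.8°
tan(βl) = tan(52.8°) = 1.32
Z_in = Z_0·(Z_L + jZ_0·tanβl)/(Z_0 + jZ_L·tanβl)
     = 75·(138 + j98.9)/(75 + j182)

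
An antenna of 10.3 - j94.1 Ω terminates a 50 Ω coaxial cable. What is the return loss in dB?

RL ≈ 0.783 dB

Γ = (-39.7 − j94.1)/(60.3 − j94.1), |Γ| = 0.914
RL = −20·log₁₀|Γ| = −20·log₁₀(0.914)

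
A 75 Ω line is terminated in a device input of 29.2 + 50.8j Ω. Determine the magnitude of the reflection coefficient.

Γ = (Z_L − Z_0)/(Z_L + Z_0) = (-45.8 + j50.8)/(104.2 + j50.8)
|Γ| = 68.4/116

|Γ| ≈ 0.59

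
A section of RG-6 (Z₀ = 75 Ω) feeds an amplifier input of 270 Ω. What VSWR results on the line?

For a purely resistive load, VSWR = R_L/Z_0 or Z_0/R_L (whichever > 1) = 270/75

VSWR ≈ 3.6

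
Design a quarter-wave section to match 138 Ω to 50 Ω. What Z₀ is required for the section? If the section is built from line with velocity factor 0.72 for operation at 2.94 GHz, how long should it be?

Z_qwt ≈ 83.1 Ω; length ≈ 1.84 cm

Z_qwt = √(Z_0·R_L) = √(50 × 138) = √6900
λ = 0.72·c/f = 0.0735 m, so l = λ/4 = 0.0184 m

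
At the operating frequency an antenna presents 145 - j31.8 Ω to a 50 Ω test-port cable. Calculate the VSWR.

VSWR ≈ 3.06

Γ = (Z_L − Z_0)/(Z_L + Z_0) = (95 − j31.8)/(195 − j31.8)
|Γ| = 100/198 = 0.507
VSWR = (1 + |Γ|)/(1 − |Γ|) = 1.51/0.493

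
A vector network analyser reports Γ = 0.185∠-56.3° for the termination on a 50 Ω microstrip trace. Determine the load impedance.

Z_L ≈ 58.3 − j18.6 Ω

Z_L = Z_0·(1 + Γ)/(1 − Γ) = 50·(1.1 − j0.154)/(0.897 + j0.154)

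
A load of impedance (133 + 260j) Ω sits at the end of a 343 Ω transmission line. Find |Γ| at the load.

|Γ| ≈ 0.616

Γ = (Z_L − Z_0)/(Z_L + Z_0) = (-210 + j260)/(476 + j260)
|Γ| = 334/542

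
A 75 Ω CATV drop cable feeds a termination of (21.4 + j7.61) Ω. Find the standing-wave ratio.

VSWR ≈ 3.54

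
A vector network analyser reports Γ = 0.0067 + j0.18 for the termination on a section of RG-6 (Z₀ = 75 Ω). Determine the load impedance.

Z_L = Z_0·(1 + Γ)/(1 − Γ) = 75·(1.01 + j0.18)/(0.993 − j0.18)

Z_L ≈ 71.2 + j26.5 Ω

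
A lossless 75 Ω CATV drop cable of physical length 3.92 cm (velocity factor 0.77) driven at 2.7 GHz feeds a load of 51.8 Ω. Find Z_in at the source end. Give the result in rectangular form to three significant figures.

λ = v/f = 0.77·c / 2.7 GHz = 0.0856 m
βl = 2π·l/λ = 2π × 0.458 = 165°
tan(βl) = tan(165°) = -0.269
Z_in = Z_0·(Z_L + jZ_0·tanβl)/(Z_0 + jZ_L·tanβl)
     = 75·(51.8 − j20.2)/(75 − j13.9)

Z_in ≈ 53.7 − j10.2 Ω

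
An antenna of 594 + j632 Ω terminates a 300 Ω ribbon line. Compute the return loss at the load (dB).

RL ≈ 3.92 dB

Γ = (294 + j632)/(894 + j632), |Γ| = 0.637
RL = −20·log₁₀|Γ| = −20·log₁₀(0.637)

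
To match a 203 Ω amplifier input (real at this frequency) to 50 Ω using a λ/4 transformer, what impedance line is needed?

Z_qwt ≈ 101 Ω

Z_qwt = √(Z_0·R_L) = √(50 × 203) = √10150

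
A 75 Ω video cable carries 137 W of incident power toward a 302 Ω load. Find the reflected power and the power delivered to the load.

Γ = (302 − 75)/(302 + 75) = 0.602
|Γ|² = 0.363
P_refl = |Γ|²·P_inc = 49.7 W, P_del = (1 − |Γ|²)·P_inc = 87.3 W

P_reflected ≈ 49.7 W; P_delivered ≈ 87.3 W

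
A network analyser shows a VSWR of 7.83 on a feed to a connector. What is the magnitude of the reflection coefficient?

|Γ| ≈ 0.773

|Γ| = (S − 1)/(S + 1) = (7.83 − 1)/(7.83 + 1) = 6.83/8.83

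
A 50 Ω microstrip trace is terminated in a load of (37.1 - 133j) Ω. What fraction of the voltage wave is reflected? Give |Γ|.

|Γ| ≈ 0.84

Γ = (Z_L − Z_0)/(Z_L + Z_0) = (-12.9 − j133)/(87.1 − j133)
|Γ| = 134/159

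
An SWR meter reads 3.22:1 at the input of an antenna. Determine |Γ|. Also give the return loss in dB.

|Γ| = (S − 1)/(S + 1) = (3.22 − 1)/(3.22 + 1) = 2.22/4.22
RL = −20·log₁₀|Γ| = −20·log₁₀(0.526)

|Γ| ≈ 0.526; return loss ≈ 5.58 dB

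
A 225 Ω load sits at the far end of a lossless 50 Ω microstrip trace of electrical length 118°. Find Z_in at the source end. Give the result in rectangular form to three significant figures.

tan(βl) = tan(118°) = -1.88
Z_in = Z_0·(Z_L + jZ_0·tanβl)/(Z_0 + jZ_L·tanβl)
     = 50·(225 − j94)/(50 − j423)

Z_in ≈ 14.1 + j24.9 Ω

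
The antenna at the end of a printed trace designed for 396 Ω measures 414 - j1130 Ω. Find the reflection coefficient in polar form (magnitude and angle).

Γ ≈ 0.813 ∠ -34.7°

Γ = (Z_L − Z_0)/(Z_L + Z_0) = (18 − j1130)/(810 − j1130)
|Γ| = 1130/1390 = 0.813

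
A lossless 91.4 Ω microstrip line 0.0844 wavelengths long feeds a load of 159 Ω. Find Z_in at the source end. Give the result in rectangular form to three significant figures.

Z_in ≈ 105 − j53.2 Ω

βl = 2π × 0.0844 = 30.4°
tan(βl) = tan(30.4°) = 0.586
Z_in = Z_0·(Z_L + jZ_0·tanβl)/(Z_0 + jZ_L·tanβl)
     = 91.4·(159 + j53.6)/(91.4 + j93.2)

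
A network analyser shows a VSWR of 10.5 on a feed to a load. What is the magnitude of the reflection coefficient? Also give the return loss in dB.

|Γ| = (S − 1)/(S + 1) = (10.5 − 1)/(10.5 + 1) = 9.5/11.5
RL = −20·log₁₀|Γ| = −20·log₁₀(0.826)

|Γ| ≈ 0.826; return loss ≈ 1.66 dB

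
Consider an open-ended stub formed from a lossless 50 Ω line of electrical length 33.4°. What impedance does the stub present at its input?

Z_in ≈ −j75.8 Ω

tan(βl) = 0.659
For an open-ended stub, Z_in = −jZ_0·cot(βl) = −jZ_0/tan(βl)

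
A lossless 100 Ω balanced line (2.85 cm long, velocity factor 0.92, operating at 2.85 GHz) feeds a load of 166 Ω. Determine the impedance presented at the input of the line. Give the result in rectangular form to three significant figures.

λ = v/f = 0.92·c / 2.85 GHz = 0.0968 m
βl = 2π·l/λ = 2π × 0.294 = 106°
tan(βl) = tan(106°) = -3.5
Z_in = Z_0·(Z_L + jZ_0·tanβl)/(Z_0 + jZ_L·tanβl)
     = 100·(166 − j350)/(100 − j581)

Z_in ≈ 63.3 + j17.7 Ω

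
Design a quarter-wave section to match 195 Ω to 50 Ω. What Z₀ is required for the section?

Z_qwt = √(Z_0·R_L) = √(50 × 195) = √9750

Z_qwt ≈ 98.7 Ω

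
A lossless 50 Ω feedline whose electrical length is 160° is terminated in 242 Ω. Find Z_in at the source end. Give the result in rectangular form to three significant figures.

Z_in ≈ 66.8 + j99.5 Ω

tan(βl) = tan(160°) = -0.364
Z_in = Z_0·(Z_L + jZ_0·tanβl)/(Z_0 + jZ_L·tanβl)
     = 50·(242 − j18.2)/(50 − j88.1)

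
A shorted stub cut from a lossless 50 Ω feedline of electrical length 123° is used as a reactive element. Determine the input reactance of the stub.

tan(βl) = -1.54
For a shorted stub, Z_in = jZ_0·tan(βl)

X_in ≈ -77 Ω (capacitive)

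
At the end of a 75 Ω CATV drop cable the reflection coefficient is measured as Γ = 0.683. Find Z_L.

Z_L = Z_0·(1 + Γ)/(1 − Γ) = 75·(1.68)/(0.317)

Z_L ≈ 398 Ω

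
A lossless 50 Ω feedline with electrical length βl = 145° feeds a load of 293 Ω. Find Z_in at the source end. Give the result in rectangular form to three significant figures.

Z_in ≈ 24.5 + j65.4 Ω

tan(βl) = tan(145°) = -0.7
Z_in = Z_0·(Z_L + jZ_0·tanβl)/(Z_0 + jZ_L·tanβl)
     = 50·(293 − j35)/(50 − j205)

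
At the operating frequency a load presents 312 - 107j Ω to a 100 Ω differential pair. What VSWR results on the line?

Γ = (Z_L − Z_0)/(Z_L + Z_0) = (212 − j107)/(412 − j107)
|Γ| = 237/426 = 0.558
VSWR = (1 + |Γ|)/(1 − |Γ|) = 1.56/0.442

VSWR ≈ 3.52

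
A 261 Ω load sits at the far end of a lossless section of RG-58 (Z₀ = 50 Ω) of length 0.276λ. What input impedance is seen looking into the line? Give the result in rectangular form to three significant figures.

βl = 2π × 0.276 = 99.4°
tan(βl) = tan(99.4°) = -6.07
Z_in = Z_0·(Z_L + jZ_0·tanβl)/(Z_0 + jZ_L·tanβl)
     = 50·(261 − j303)/(50 − j1580)

Z_in ≈ 9.83 + j7.93 Ω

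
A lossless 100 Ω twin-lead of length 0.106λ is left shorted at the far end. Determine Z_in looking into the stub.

Z_in ≈ +j78.6 Ω

βl = 2π × 0.106 = 38.2°
tan(βl) = 0.786
For a shorted stub, Z_in = jZ_0·tan(βl)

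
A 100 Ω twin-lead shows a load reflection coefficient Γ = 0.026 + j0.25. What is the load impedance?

Z_L = Z_0·(1 + Γ)/(1 − Γ) = 100·(1.03 + j0.25)/(0.974 − j0.25)

Z_L ≈ 92.6 + j49.4 Ω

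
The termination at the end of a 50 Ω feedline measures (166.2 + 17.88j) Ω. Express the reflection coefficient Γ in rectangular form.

Γ = (Z_L − Z_0)/(Z_L + Z_0) = (116.2 + j17.88)/(216.2 + j17.88)

Γ ≈ 0.541 + j0.038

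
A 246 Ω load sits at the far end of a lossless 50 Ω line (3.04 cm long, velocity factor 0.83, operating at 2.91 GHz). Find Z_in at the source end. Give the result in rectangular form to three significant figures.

Z_in ≈ 15.9 + j36.4 Ω

λ = v/f = 0.83·c / 2.91 GHz = 0.0856 m
βl = 2π·l/λ = 2π × 0.355 = 128°
tan(βl) = tan(128°) = -1.28
Z_in = Z_0·(Z_L + jZ_0·tanβl)/(Z_0 + jZ_L·tanβl)
     = 50·(246 − j64.2)/(50 − j316)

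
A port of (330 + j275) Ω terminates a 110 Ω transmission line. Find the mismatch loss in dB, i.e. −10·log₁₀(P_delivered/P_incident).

Γ = (220 + j275)/(440 + j275), |Γ| = 0.679
|Γ|² = 0.461, so P_del/P_inc = 1 − |Γ|² = 0.539
ML = −10·log₁₀(1 − |Γ|²)

mismatch loss ≈ 2.68 dB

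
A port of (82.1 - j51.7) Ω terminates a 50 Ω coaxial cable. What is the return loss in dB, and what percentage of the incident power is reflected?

RL ≈ 7.35 dB; 18.4% of incident power reflected

Γ = (32.1 − j51.7)/(132.1 − j51.7), |Γ| = 0.429
RL = −20·log₁₀(0.429) = 7.35 dB
P_refl/P_inc = |Γ|² = 0.184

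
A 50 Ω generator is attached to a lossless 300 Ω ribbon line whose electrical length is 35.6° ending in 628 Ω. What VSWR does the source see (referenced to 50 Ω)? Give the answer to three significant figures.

tan(βl) = 0.716
Z_in = Z_0·(Z_L + jZ_0·tanβl)/(Z_0 + jZ_L·tanβl) = 293 − j224 Ω
Γ_s = (Z_in − Z_s)/(Z_in + Z_s) = (243 − j224)/(343 − j224), |Γ_s| = 0.807
VSWR = (1 + |Γ_s|)/(1 − |Γ_s|)

VSWR ≈ 9.34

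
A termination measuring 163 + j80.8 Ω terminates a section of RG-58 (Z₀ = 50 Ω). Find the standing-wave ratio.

VSWR ≈ 4.13

Γ = (Z_L − Z_0)/(Z_L + Z_0) = (113 + j80.8)/(213 + j80.8)
|Γ| = 139/228 = 0.61
VSWR = (1 + |Γ|)/(1 − |Γ|) = 1.61/0.39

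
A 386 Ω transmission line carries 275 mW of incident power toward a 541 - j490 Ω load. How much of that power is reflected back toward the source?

|Γ| = |(155 − j490)/(927 − j490)| = 0.49
|Γ|² = 0.24
P_refl = |Γ|²·P_inc = 66.1 mW, P_del = (1 − |Γ|²)·P_inc = 209 mW

P_reflected ≈ 66.1 mW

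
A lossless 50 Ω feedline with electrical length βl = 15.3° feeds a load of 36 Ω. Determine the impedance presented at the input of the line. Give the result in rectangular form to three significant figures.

Z_in ≈ 37.2 + j6.34 Ω

tan(βl) = tan(15.3°) = 0.274
Z_in = Z_0·(Z_L + jZ_0·tanβl)/(Z_0 + jZ_L·tanβl)
     = 50·(36 + j13.7)/(50 + j9.85)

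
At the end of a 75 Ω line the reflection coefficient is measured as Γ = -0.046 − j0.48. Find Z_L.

Z_L ≈ 43.5 − j54.4 Ω

Z_L = Z_0·(1 + Γ)/(1 − Γ) = 75·(0.954 − j0.48)/(1.05 + j0.48)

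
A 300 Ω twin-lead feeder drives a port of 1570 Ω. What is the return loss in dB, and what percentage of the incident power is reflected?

Γ = (1570 − 300)/(1570 + 300) = 0.679
RL = −20·log₁₀(0.679) = 3.36 dB
P_refl/P_inc = |Γ|² = 0.461

RL ≈ 3.36 dB; 46.1% of incident power reflected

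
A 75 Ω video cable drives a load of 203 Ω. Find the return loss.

RL ≈ 6.74 dB

Γ = (203 − 75)/(203 + 75) = 0.46
RL = −20·log₁₀|Γ| = −20·log₁₀(0.46)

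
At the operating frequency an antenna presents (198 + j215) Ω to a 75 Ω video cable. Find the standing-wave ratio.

VSWR ≈ 5.96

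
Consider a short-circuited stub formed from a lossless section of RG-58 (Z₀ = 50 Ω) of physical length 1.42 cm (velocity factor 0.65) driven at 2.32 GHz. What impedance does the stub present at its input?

Z_in ≈ +j89.5 Ω

λ = v/f = 0.65·c / 2.32 GHz = 0.0841 m
βl = 2π·l/λ = 2π × 0.169 = 60.8°
tan(βl) = 1.79
For a short-circuited stub, Z_in = jZ_0·tan(βl)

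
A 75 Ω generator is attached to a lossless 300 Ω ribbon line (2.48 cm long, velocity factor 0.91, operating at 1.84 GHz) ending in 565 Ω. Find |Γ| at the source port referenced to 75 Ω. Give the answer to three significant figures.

λ = v/f = 0.91·c / 1.84 GHz = 0.148 m
βl = 2π·l/λ = 2π × 0.167 = 60.2°
tan(βl) = 1.74
Z_in = Z_0·(Z_L + jZ_0·tanβl)/(Z_0 + jZ_L·tanβl) = 194 − j113 Ω
Γ_s = (Z_in − Z_s)/(Z_in + Z_s) = (119 − j113)/(269 − j113), |Γ_s| = 0.562

|Γ| ≈ 0.562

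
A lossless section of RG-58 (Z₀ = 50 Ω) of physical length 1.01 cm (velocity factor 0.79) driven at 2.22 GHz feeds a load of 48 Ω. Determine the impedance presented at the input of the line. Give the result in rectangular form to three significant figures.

λ = v/f = 0.79·c / 2.22 GHz = 0.107 m
βl = 2π·l/λ = 2π × 0.0946 = 34.1°
tan(βl) = tan(34.1°) = 0.676
Z_in = Z_0·(Z_L + jZ_0·tanβl)/(Z_0 + jZ_L·tanβl)
     = 50·(48 + j33.8)/(50 + j32.4)

Z_in ≈ 49.2 + j1.86 Ω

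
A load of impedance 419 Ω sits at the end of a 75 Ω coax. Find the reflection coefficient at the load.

Γ = 0.696

Γ = (Z_L − Z_0)/(Z_L + Z_0) = (419 − 75)/(419 + 75) = 344/494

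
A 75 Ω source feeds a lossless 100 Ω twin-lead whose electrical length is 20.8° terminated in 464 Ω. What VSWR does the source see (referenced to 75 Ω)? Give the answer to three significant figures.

tan(βl) = 0.38
Z_in = Z_0·(Z_L + jZ_0·tanβl)/(Z_0 + jZ_L·tanβl) = 129 − j190 Ω
Γ_s = (Z_in − Z_s)/(Z_in + Z_s) = (54.3 − j190)/(204 − j190), |Γ_s| = 0.708
VSWR = (1 + |Γ_s|)/(1 − |Γ_s|)

VSWR ≈ 5.85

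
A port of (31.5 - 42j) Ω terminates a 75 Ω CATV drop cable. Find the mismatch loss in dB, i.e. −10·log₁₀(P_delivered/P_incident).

Γ = (-43.5 − j42)/(106.5 − j42), |Γ| = 0.528
|Γ|² = 0.279, so P_del/P_inc = 1 − |Γ|² = 0.721
ML = −10·log₁₀(1 − |Γ|²)

mismatch loss ≈ 1.42 dB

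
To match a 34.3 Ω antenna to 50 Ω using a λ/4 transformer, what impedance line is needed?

Z_qwt = √(Z_0·R_L) = √(50 × 34.3) = √1715

Z_qwt ≈ 41.4 Ω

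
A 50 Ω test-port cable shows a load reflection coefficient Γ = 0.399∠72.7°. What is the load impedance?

Z_L = Z_0·(1 + Γ)/(1 − Γ) = 50·(1.12 + j0.381)/(0.881 − j0.381)

Z_L ≈ 45.6 + j41.3 Ω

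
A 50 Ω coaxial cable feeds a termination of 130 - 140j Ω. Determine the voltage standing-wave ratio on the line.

Γ = (Z_L − Z_0)/(Z_L + Z_0) = (80 − j140)/(180 − j140)
|Γ| = 161/228 = 0.707
VSWR = (1 + |Γ|)/(1 − |Γ|) = 1.71/0.293

VSWR ≈ 5.83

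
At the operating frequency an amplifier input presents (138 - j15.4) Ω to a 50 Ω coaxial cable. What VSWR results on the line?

Γ = (Z_L − Z_0)/(Z_L + Z_0) = (88 − j15.4)/(188 − j15.4)
|Γ| = 89.3/189 = 0.474
VSWR = (1 + |Γ|)/(1 − |Γ|) = 1.47/0.526

VSWR ≈ 2.8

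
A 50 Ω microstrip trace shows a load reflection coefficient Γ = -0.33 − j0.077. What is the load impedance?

Z_L = Z_0·(1 + Γ)/(1 − Γ) = 50·(0.67 − j0.077)/(1.33 + j0.077)

Z_L ≈ 24.9 − j4.34 Ω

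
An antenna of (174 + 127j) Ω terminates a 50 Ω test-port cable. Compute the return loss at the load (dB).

RL ≈ 3.23 dB

Γ = (124 + j127)/(224 + j127), |Γ| = 0.689
RL = −20·log₁₀|Γ| = −20·log₁₀(0.689)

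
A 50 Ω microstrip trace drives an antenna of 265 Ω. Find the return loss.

Γ = (265 − 50)/(265 + 50) = 0.683
RL = −20·log₁₀|Γ| = −20·log₁₀(0.683)

RL ≈ 3.32 dB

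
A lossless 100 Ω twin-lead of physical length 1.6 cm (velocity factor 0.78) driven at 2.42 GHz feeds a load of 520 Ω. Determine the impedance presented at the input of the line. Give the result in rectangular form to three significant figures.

Z_in ≈ 25.5 − j55.9 Ω

λ = v/f = 0.78·c / 2.42 GHz = 0.0967 m
βl = 2π·l/λ = 2π × 0.165 = 59.6°
tan(βl) = tan(59.6°) = 1.7
Z_in = Z_0·(Z_L + jZ_0·tanβl)/(Z_0 + jZ_L·tanβl)
     = 100·(520 + j170)/(100 + j885)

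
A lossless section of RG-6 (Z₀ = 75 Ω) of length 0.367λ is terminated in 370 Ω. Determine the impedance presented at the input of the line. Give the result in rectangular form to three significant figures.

Z_in ≈ 26.7 + j62.9 Ω

βl = 2π × 0.367 = 132°
tan(βl) = tan(132°) = -1.11
Z_in = Z_0·(Z_L + jZ_0·tanβl)/(Z_0 + jZ_L·tanβl)
     = 75·(370 − j82.9)/(75 − j409)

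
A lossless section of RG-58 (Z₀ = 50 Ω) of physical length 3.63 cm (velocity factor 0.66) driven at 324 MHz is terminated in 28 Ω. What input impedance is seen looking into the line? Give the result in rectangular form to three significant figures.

Z_in ≈ 30.8 + j12.8 Ω

λ = v/f = 0.66·c / 324 MHz = 0.611 m
βl = 2π·l/λ = 2π × 0.0594 = 21.4°
tan(βl) = tan(21.4°) = 0.392
Z_in = Z_0·(Z_L + jZ_0·tanβl)/(Z_0 + jZ_L·tanβl)
     = 50·(28 + j19.6)/(50 + j11)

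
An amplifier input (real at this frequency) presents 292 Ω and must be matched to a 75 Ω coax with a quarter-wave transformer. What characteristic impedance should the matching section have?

Z_qwt = √(Z_0·R_L) = √(75 × 292) = √21900

Z_qwt ≈ 148 Ω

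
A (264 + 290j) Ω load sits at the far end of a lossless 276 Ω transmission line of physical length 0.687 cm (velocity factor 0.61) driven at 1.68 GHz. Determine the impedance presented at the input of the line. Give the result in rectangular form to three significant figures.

Z_in ≈ 654 + j256 Ω

λ = v/f = 0.61·c / 1.68 GHz = 0.109 m
βl = 2π·l/λ = 2π × 0.0631 = 22.7°
tan(βl) = tan(22.7°) = 0.418
Z_in = Z_0·(Z_L + jZ_0·tanβl)/(Z_0 + jZ_L·tanβl)
     = 276·(264 + j405)/(155 + j110)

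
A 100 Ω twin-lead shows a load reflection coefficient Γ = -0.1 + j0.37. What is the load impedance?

Z_L = Z_0·(1 + Γ)/(1 − Γ) = 100·(0.9 + j0.37)/(1.1 − j0.37)

Z_L ≈ 63.3 + j54.9 Ω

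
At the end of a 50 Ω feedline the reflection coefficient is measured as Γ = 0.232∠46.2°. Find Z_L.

Z_L ≈ 64.6 + j22.9 Ω

Z_L = Z_0·(1 + Γ)/(1 − Γ) = 50·(1.16 + j0.167)/(0.839 − j0.167)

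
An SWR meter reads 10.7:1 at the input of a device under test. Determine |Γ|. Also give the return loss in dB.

|Γ| ≈ 0.829; return loss ≈ 1.63 dB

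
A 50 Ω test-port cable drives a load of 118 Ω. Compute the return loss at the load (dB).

Γ = (118 − 50)/(118 + 50) = 0.405
RL = −20·log₁₀|Γ| = −20·log₁₀(0.405)

RL ≈ 7.86 dB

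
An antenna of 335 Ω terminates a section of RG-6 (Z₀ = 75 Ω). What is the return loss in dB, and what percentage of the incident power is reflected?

RL ≈ 3.96 dB; 40.2% of incident power reflected

Γ = (335 − 75)/(335 + 75) = 0.634
RL = −20·log₁₀(0.634) = 3.96 dB
P_refl/P_inc = |Γ|² = 0.402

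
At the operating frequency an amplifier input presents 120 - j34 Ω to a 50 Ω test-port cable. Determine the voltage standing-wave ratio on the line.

VSWR ≈ 2.63

Γ = (Z_L − Z_0)/(Z_L + Z_0) = (70 − j34)/(170 − j34)
|Γ| = 77.8/173 = 0.449
VSWR = (1 + |Γ|)/(1 − |Γ|) = 1.45/0.551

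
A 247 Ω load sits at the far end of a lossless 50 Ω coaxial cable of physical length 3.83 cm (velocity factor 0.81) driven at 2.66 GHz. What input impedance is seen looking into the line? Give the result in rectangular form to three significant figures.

λ = v/f = 0.81·c / 2.66 GHz = 0.0914 m
βl = 2π·l/λ = 2π × 0.419 = 151°
tan(βl) = tan(151°) = -0.556
Z_in = Z_0·(Z_L + jZ_0·tanβl)/(Z_0 + jZ_L·tanβl)
     = 50·(247 − j27.8)/(50 − j137)

Z_in ≈ 37.9 + j76.2 Ω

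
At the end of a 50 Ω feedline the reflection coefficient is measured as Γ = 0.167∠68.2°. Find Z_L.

Z_L ≈ 53.8 + j17.2 Ω

Z_L = Z_0·(1 + Γ)/(1 − Γ) = 50·(1.06 + j0.155)/(0.938 − j0.155)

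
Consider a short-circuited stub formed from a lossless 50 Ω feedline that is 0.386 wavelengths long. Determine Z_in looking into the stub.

βl = 2π × 0.386 = 139°
tan(βl) = -0.871
For a short-circuited stub, Z_in = jZ_0·tan(βl)

Z_in ≈ −j43.5 Ω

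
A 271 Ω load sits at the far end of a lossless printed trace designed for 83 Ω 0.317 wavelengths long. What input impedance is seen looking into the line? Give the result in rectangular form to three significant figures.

βl = 2π × 0.317 = 114°
tan(βl) = tan(114°) = -2.23
Z_in = Z_0·(Z_L + jZ_0·tanβl)/(Z_0 + jZ_L·tanβl)
     = 83·(271 − j185)/(83 − j605)

Z_in ≈ 30 + j33.1 Ω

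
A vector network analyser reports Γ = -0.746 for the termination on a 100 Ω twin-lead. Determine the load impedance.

Z_L ≈ 14.5 Ω

Z_L = Z_0·(1 + Γ)/(1 − Γ) = 100·(0.254)/(1.75)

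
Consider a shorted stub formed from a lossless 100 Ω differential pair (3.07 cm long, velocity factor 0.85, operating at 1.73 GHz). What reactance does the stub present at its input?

X_in ≈ 373 Ω (inductive)

λ = v/f = 0.85·c / 1.73 GHz = 0.147 m
βl = 2π·l/λ = 2π × 0.208 = 75°
tan(βl) = 3.73
For a shorted stub, Z_in = jZ_0·tan(βl)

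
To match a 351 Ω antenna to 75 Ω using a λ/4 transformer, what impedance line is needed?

Z_qwt = √(Z_0·R_L) = √(75 × 351) = √26320

Z_qwt ≈ 162 Ω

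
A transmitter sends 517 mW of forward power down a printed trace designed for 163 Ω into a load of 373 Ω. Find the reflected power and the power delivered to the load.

P_reflected ≈ 79.4 mW; P_delivered ≈ 438 mW

Γ = (373 − 163)/(373 + 163) = 0.392
|Γ|² = 0.154
P_refl = |Γ|²·P_inc = 79.4 mW, P_del = (1 − |Γ|²)·P_inc = 438 mW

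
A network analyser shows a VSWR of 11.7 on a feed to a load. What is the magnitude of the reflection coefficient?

|Γ| ≈ 0.843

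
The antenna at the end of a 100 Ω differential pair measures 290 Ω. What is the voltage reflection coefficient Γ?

Γ = 0.487

Γ = (Z_L − Z_0)/(Z_L + Z_0) = (290 − 100)/(290 + 100) = 190/390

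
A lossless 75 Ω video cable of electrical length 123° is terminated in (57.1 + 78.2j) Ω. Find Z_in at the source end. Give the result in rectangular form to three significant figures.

tan(βl) = tan(123°) = -1.54
Z_in = Z_0·(Z_L + jZ_0·tanβl)/(Z_0 + jZ_L·tanβl)
     = 75·(57.1 − j37.3)/(195 − j87.9)

Z_in ≈ 23.6 − j3.7 Ω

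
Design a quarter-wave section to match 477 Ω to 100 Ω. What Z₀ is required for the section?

Z_qwt ≈ 218 Ω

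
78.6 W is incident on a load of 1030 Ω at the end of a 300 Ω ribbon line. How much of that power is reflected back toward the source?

Γ = (1030 − 300)/(1030 + 300) = 0.549
|Γ|² = 0.301
P_refl = |Γ|²·P_inc = 23.7 W, P_del = (1 − |Γ|²)·P_inc = 54.9 W

P_reflected ≈ 23.7 W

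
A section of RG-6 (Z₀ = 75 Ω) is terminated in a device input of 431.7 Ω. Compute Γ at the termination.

Γ = 0.704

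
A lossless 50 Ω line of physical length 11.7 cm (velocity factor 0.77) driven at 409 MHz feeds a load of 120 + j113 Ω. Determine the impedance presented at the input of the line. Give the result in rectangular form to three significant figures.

Z_in ≈ 13.3 − j24.8 Ω

λ = v/f = 0.77·c / 409 MHz = 0.565 m
βl = 2π·l/λ = 2π × 0.207 = 74.6°
tan(βl) = tan(74.6°) = 3.62
Z_in = Z_0·(Z_L + jZ_0·tanβl)/(Z_0 + jZ_L·tanβl)
     = 50·(120 + j294)/(-360 + j435)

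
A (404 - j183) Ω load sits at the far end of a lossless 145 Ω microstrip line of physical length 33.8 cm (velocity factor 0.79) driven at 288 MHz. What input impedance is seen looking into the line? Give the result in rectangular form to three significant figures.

λ = v/f = 0.79·c / 288 MHz = 0.823 m
βl = 2π·l/λ = 2π × 0.411 = 148°
tan(βl) = tan(148°) = -0.628
Z_in = Z_0·(Z_L + jZ_0·tanβl)/(Z_0 + jZ_L·tanβl)
     = 145·(404 − j274)/(30 − j254)

Z_in ≈ 181 + j209 Ω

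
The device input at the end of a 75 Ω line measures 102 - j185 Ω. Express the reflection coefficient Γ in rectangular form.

Γ = (Z_L − Z_0)/(Z_L + Z_0) = (27 − j185)/(177 − j185)

Γ ≈ 0.595 − j0.423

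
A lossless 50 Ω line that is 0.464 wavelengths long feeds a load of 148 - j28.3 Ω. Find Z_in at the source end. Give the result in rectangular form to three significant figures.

βl = 2π × 0.464 = 167°
tan(βl) = tan(167°) = -0.23
Z_in = Z_0·(Z_L + jZ_0·tanβl)/(Z_0 + jZ_L·tanβl)
     = 50·(148 − j39.8)/(43.5 − j34.1)

Z_in ≈ 128 + j54.2 Ω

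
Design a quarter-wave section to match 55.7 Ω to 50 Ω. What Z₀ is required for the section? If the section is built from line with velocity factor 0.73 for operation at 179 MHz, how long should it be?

Z_qwt = √(Z_0·R_L) = √(50 × 55.7) = √2785
λ = 0.73·c/f = 1.22 m, so l = λ/4 = 0.306 m

Z_qwt ≈ 52.8 Ω; length ≈ 30.6 cm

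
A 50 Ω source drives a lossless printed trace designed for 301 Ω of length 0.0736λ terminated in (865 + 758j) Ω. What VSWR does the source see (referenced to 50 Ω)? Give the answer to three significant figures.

βl = 2π × 0.0736 = 26.5°
tan(βl) = 0.498
Z_in = Z_0·(Z_L + jZ_0·tanβl)/(Z_0 + jZ_L·tanβl) = 510 − j695 Ω
Γ_s = (Z_in − Z_s)/(Z_in + Z_s) = (460 − j695)/(560 − j695), |Γ_s| = 0.934
VSWR = (1 + |Γ_s|)/(1 − |Γ_s|)

VSWR ≈ 29.2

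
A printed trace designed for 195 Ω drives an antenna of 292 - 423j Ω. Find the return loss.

RL ≈ 3.44 dB

Γ = (97 − j423)/(487 − j423), |Γ| = 0.673
RL = −20·log₁₀|Γ| = −20·log₁₀(0.673)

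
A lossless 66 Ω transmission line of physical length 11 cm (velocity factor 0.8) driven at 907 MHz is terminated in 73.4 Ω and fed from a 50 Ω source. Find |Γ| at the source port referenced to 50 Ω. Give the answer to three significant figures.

|Γ| ≈ 0.17

λ = v/f = 0.8·c / 907 MHz = 0.265 m
βl = 2π·l/λ = 2π × 0.416 = 150°
tan(βl) = -0.585
Z_in = Z_0·(Z_L + jZ_0·tanβl)/(Z_0 + jZ_L·tanβl) = 69.2 + j6.43 Ω
Γ_s = (Z_in − Z_s)/(Z_in + Z_s) = (19.2 + j6.43)/(119 + j6.43), |Γ_s| = 0.17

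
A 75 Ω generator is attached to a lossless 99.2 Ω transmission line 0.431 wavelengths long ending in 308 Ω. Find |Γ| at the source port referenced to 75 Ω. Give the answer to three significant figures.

βl = 2π × 0.431 = 155°
tan(βl) = -0.463
Z_in = Z_0·(Z_L + jZ_0·tanβl)/(Z_0 + jZ_L·tanβl) = 122 + j129 Ω
Γ_s = (Z_in − Z_s)/(Z_in + Z_s) = (47 + j129)/(197 + j129), |Γ_s| = 0.584

|Γ| ≈ 0.584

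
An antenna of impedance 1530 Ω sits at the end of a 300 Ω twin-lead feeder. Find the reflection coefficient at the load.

Γ = 0.672

Γ = (Z_L − Z_0)/(Z_L + Z_0) = (1530 − 300)/(1530 + 300) = 1230/1830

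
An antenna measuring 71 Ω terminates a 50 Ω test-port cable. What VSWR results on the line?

For a purely resistive load, VSWR = R_L/Z_0 or Z_0/R_L (whichever > 1) = 71/50

VSWR ≈ 1.42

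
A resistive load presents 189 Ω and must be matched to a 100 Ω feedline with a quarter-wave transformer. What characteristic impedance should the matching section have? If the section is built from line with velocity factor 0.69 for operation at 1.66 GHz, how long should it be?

Z_qwt ≈ 137 Ω; length ≈ 3.12 cm

Z_qwt = √(Z_0·R_L) = √(100 × 189) = √18900
λ = 0.69·c/f = 0.125 m, so l = λ/4 = 0.0312 m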